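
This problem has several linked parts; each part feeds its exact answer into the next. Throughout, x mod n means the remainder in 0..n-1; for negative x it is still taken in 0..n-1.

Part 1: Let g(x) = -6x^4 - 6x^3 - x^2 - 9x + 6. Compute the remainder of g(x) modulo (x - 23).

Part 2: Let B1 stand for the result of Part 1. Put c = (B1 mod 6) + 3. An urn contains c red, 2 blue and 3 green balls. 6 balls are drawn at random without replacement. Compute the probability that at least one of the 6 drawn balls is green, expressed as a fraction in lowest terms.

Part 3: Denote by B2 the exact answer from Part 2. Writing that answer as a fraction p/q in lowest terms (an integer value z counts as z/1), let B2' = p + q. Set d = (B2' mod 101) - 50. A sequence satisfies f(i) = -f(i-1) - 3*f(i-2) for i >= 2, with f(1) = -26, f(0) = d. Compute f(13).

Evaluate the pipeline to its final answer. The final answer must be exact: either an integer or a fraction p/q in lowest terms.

19894

Part 1: remainder = value at the root: -6*(23)^4 - 6*(23)^3 - 1*(23)^2 - 9*(23)^1 + 6 = (-1679046) + (-73002) + (-529) + (-207) + (6) = -1752778; answer -1752778
Part 2: B1 = -1752778; c = 5; total draws C(10,6) = 210; complement C(7,6) = 7; favorable 210 - 7 = 203; P = 29/30; answer 29/30
Part 3: B2 = 29/30; threaded value p + q = 59; d = 9; f(2) = -1*(-26) - 3*(9) = -1; iterating: f(2)=-1, f(3)=79, f(4)=-76, f(5)=-161, f(6)=389, f(7)=94, f(8)=-1261, f(9)=979, f(10)=2804, f(11)=-5741, f(12)=-2671, f(13)=19894; answer 19894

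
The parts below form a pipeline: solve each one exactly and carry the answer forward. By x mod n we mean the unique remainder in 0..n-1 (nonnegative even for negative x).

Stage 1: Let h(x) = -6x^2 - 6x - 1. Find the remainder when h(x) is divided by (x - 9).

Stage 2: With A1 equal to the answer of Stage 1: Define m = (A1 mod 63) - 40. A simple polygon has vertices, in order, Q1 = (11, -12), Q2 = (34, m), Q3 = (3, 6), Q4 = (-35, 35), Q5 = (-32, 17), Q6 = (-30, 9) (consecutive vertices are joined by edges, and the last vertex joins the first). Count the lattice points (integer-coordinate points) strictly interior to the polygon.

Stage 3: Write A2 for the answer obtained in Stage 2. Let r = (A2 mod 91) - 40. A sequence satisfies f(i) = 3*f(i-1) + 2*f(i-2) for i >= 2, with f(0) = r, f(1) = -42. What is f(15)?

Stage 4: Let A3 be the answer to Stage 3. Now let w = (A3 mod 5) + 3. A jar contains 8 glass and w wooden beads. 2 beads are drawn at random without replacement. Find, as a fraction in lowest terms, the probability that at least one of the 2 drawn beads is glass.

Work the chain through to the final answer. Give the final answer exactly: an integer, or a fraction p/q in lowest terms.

76/91

Stage 1: remainder = value at the root: -6*(9)^2 - 6*(9)^1 - 1 = (-486) + (-54) + (-1) = -541; answer -541
Stage 2: A1 = -541; m = -14; cross terms: (11*-14 - 34*-12)=254, (34*6 - 3*-14)=246, (3*35 - -35*6)=315, (-35*17 - -32*35)=525, (-32*9 - -30*17)=222, (-30*-12 - 11*9)=261; twice the area = |1823| = 1823; area = 1823/2; boundary points = 1 + 1 + 1 + 3 + 2 + 1 = 9; strictly interior points = area - boundary/2 + 1 = 908; answer 908
Stage 3: A2 = 908; r = 49; f(2) = 3*(-42) + 2*(49) = -28; iterating: f(2)=-28, f(3)=-168, f(4)=-560, f(5)=-2016, f(6)=-7168, f(7)=-25536, f(8)=-90944, f(9)=-323904, f(10)=-1153600, f(11)=-4108608, f(12)=-14633024, f(13)=-52116288, f(14)=-185614912, f(15)=-661077312; answer -661077312
Stage 4: A3 = -661077312; w = 6; total draws C(14,2) = 91; complement C(6,2) = 15; favorable 91 - 15 = 76; P = 76/91; answer 76/91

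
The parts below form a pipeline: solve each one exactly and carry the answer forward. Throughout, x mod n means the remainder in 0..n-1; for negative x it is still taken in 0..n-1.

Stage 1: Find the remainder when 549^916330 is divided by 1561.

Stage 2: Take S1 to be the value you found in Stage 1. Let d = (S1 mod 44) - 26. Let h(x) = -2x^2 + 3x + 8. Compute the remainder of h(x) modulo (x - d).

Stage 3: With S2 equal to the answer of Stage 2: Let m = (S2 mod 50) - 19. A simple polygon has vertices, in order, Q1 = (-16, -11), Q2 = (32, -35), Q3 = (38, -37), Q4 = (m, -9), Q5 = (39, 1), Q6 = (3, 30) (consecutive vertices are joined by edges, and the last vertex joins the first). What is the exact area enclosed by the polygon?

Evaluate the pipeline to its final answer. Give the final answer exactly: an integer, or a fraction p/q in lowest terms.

3023/2

Stage 1: squarings mod 1561: 549^1=549, 549^2=128, 549^4=774, 549^8=1213, 549^16=907, 549^32=2, 549^64=4, 549^128=16, 549^256=256, 549^512=1535, 549^1024=676, 549^2048=1164, 549^4096=1509, 549^8192=1143, 549^16384=1453, 549^32768=737, 549^65536=1502, 549^131072=359, 549^262144=879, 549^524288=1507; 549^916330 = 549^2 * 549^8 * 549^32 * 549^64 * 549^256 * 549^512 * 549^2048 * 549^4096 * 549^8192 * 549^16384 * 549^32768 * 549^65536 * 549^262144 * 549^524288 = 676 (mod 1561); answer 676
Stage 2: S1 = 676; d = -10; remainder = value at the root: -2*(-10)^2 + 3*(-10)^1 + 8 = (-200) + (-30) + (8) = -222; answer -222
Stage 3: S2 = -222; m = 9; cross terms: (-16*-35 - 32*-11)=912, (32*-37 - 38*-35)=146, (38*-9 - 9*-37)=-9, (9*1 - 39*-9)=360, (39*30 - 3*1)=1167, (3*-11 - -16*30)=447; twice the area = |3023| = 3023; area = 3023/2; answer 3023/2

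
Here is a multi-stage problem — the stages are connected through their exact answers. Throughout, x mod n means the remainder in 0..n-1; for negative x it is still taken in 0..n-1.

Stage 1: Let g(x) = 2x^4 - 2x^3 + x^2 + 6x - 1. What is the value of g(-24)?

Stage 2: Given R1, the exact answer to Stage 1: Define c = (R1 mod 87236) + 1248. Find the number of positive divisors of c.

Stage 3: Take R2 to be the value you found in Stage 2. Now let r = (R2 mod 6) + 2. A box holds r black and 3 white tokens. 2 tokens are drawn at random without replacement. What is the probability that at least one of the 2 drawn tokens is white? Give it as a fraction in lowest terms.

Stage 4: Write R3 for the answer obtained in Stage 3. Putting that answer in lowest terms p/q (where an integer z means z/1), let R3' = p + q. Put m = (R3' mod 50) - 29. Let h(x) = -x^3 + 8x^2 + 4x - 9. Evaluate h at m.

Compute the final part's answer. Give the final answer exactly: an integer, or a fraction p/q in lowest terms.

1751

Stage 1: 2*(-24)^4 - 2*(-24)^3 + 1*(-24)^2 + 6*(-24)^1 - 1 = (663552) + (27648) + (576) + (-144) + (-1) = 691631; answer 691631
Stage 2: R1 = 691631; c = 82227; 82227 = 3 * 27409; number of divisors = (1+1) * (1+1) = 4; answer 4
Stage 3: R2 = 4; r = 6; total draws C(9,2) = 36; complement C(6,2) = 15; favorable 36 - 15 = 21; P = 7/12; answer 7/12
Stage 4: R3 = 7/12; threaded value p + q = 19; m = -10; -1*(-10)^3 + 8*(-10)^2 + 4*(-10)^1 - 9 = (1000) + (800) + (-40) + (-9) = 1751; answer 1751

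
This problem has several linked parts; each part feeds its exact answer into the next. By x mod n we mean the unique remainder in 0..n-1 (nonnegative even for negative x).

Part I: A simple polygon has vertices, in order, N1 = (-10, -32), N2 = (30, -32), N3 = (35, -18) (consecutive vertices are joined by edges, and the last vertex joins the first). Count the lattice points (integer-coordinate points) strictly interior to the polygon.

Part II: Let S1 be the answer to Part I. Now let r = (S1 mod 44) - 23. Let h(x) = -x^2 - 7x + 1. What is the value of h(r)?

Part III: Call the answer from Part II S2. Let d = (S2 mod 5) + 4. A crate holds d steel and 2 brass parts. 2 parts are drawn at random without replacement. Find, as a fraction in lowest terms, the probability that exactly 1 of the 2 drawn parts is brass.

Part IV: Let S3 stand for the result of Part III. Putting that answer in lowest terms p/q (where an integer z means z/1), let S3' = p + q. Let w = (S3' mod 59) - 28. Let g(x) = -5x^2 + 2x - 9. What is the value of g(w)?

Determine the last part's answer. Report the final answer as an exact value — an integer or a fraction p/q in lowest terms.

Part I: cross terms: (-10*-32 - 30*-32)=1280, (30*-18 - 35*-32)=580, (35*-32 - -10*-18)=-1300; twice the area = |560| = 560; area = 280; boundary points = 40 + 1 + 1 = 42; strictly interior points = area - boundary/2 + 1 = 260; answer 260
Part II: S1 = 260; r = 17; -1*(17)^2 - 7*(17)^1 + 1 = (-289) + (-119) + (1) = -407; answer -407
Part III: S2 = -407; d = 7; total draws C(9,2) = 36; favorable C(2,1)*C(7,1) = 14; P = 7/18; answer 7/18
Part IV: S3 = 7/18; threaded value p + q = 25; w = -3; -5*(-3)^2 + 2*(-3)^1 - 9 = (-45) + (-6) + (-9) = -60; answer -60

-60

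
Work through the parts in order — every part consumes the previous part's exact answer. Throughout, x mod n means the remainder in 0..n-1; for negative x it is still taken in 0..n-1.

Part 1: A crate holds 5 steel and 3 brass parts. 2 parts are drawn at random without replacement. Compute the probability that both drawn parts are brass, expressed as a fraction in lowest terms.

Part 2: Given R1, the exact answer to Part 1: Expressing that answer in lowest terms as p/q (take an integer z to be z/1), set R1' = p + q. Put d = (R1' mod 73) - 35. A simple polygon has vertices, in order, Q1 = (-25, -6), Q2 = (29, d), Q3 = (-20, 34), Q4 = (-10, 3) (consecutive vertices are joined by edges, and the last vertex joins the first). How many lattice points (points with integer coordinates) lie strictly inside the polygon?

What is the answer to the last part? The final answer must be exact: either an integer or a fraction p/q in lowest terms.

795

Part 1: total draws C(8,2) = 28; favorable C(3,2) = 3; P = 3/28; answer 3/28
Part 2: R1 = 3/28; threaded value p + q = 31; d = -4; cross terms: (-25*-4 - 29*-6)=274, (29*34 - -20*-4)=906, (-20*3 - -10*34)=280, (-10*-6 - -25*3)=135; twice the area = |1595| = 1595; area = 1595/2; boundary points = 2 + 1 + 1 + 3 = 7; strictly interior points = area - boundary/2 + 1 = 795; answer 795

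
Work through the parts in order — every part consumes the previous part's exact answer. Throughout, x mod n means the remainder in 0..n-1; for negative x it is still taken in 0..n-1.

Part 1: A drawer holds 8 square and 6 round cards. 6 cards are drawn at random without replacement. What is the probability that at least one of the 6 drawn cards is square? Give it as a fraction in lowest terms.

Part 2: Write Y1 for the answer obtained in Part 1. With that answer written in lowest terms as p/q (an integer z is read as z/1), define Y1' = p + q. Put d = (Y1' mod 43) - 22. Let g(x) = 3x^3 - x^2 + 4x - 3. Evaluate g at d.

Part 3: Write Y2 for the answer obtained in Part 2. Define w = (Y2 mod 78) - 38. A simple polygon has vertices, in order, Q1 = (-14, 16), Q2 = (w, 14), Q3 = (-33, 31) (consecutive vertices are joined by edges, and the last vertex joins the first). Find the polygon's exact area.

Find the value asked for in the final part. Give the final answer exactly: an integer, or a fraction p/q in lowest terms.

Part 1: total draws C(14,6) = 3003; complement C(6,6) = 1; favorable 3003 - 1 = 3002; P = 3002/3003; answer 3002/3003
Part 2: Y1 = 3002/3003; threaded value p + q = 6005; d = 6; 3*(6)^3 - 1*(6)^2 + 4*(6)^1 - 3 = (648) + (-36) + (24) + (-3) = 633; answer 633
Part 3: Y2 = 633; w = -29; cross terms: (-14*14 - -29*16)=268, (-29*31 - -33*14)=-437, (-33*16 - -14*31)=-94; twice the area = |-263| = 263; area = 263/2; answer 263/2

263/2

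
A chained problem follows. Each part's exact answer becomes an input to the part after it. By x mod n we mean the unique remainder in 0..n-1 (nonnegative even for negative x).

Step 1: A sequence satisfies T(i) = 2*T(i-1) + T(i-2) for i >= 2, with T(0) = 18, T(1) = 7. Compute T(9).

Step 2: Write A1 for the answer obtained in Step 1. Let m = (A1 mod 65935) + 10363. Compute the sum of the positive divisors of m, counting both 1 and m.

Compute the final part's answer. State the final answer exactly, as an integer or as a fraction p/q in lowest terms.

36906

Step 1: T(2) = 2*(7) + 1*(18) = 32; iterating: T(2)=32, T(3)=71, T(4)=174, T(5)=419, T(6)=1012, T(7)=2443, T(8)=5898, T(9)=14239; answer 14239
Step 2: A1 = 14239; m = 24602; 24602 = 2 * 12301; sigma = (1 + 2) * (1 + 12301) = 3 * 12302 = 36906; answer 36906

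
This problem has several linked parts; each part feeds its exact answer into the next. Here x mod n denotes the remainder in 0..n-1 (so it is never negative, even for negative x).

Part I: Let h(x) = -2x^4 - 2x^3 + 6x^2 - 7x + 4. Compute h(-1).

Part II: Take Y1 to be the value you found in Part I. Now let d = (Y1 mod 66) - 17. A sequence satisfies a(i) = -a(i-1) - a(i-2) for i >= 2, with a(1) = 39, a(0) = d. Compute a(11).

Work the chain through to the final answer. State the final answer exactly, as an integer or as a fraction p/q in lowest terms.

-39

Part I: -2*(-1)^4 - 2*(-1)^3 + 6*(-1)^2 - 7*(-1)^1 + 4 = (-2) + (2) + (6) + (7) + (4) = 17; answer 17
Part II: Y1 = 17; d = 0; a(2) = -1*(39) - 1*(0) = -39; iterating: a(2)=-39, a(3)=0, a(4)=39, a(5)=-39, a(6)=0, a(7)=39, a(8)=-39, a(9)=0, a(10)=39, a(11)=-39; answer -39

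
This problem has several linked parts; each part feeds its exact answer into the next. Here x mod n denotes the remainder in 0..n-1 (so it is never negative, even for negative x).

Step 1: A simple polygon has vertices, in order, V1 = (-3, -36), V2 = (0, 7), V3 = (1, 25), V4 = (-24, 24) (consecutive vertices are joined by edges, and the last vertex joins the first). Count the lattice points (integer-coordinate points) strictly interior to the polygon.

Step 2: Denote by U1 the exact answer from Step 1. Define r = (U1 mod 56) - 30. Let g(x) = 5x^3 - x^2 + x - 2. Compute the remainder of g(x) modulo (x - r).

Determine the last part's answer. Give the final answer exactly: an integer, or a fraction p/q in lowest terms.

1048

Step 1: cross terms: (-3*7 - 0*-36)=-21, (0*25 - 1*7)=-7, (1*24 - -24*25)=624, (-24*-36 - -3*24)=936; twice the area = |1532| = 1532; area = 766; boundary points = 1 + 1 + 1 + 3 = 6; strictly interior points = area - boundary/2 + 1 = 764; answer 764
Step 2: U1 = 764; r = 6; remainder = value at the root: 5*(6)^3 - 1*(6)^2 + 1*(6)^1 - 2 = (1080) + (-36) + (6) + (-2) = 1048; answer 1048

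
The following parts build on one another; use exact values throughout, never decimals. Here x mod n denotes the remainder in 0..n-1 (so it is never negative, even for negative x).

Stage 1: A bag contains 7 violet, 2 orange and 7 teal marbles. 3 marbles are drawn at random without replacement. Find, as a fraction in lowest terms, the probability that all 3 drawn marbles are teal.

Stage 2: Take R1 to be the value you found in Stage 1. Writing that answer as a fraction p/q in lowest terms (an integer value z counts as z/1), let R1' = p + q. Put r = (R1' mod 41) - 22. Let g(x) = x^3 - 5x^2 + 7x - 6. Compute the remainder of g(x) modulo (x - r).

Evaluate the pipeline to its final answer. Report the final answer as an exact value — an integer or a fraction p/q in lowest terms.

-291

Stage 1: total draws C(16,3) = 560; favorable C(7,3) = 35; P = 1/16; answer 1/16
Stage 2: R1 = 1/16; threaded value p + q = 17; r = -5; remainder = value at the root: 1*(-5)^3 - 5*(-5)^2 + 7*(-5)^1 - 6 = (-125) + (-125) + (-35) + (-6) = -291; answer -291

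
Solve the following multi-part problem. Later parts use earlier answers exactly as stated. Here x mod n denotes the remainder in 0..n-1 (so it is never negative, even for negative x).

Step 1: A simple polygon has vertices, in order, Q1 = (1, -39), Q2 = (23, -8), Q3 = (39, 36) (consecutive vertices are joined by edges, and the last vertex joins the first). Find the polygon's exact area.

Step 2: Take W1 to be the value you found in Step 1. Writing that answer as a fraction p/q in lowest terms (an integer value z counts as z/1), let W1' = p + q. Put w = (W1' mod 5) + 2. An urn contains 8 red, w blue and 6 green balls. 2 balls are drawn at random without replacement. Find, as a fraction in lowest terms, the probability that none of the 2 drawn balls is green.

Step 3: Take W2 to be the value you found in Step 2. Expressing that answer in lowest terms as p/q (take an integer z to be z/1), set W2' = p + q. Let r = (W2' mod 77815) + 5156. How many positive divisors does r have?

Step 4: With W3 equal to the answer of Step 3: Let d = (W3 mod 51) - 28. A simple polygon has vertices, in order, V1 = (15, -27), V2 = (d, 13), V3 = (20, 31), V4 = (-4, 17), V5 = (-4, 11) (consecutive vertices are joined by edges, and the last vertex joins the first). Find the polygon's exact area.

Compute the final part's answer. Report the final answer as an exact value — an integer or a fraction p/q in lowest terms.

281

Step 1: cross terms: (1*-8 - 23*-39)=889, (23*36 - 39*-8)=1140, (39*-39 - 1*36)=-1557; twice the area = |472| = 472; area = 236; answer 236
Step 2: W1 = 236; threaded value p + q = 237; w = 4; total draws C(18,2) = 153; favorable C(12,2) = 66; P = 22/51; answer 22/51
Step 3: W2 = 22/51; threaded value p + q = 73; r = 5229; 5229 = 3^2 * 7 * 83; number of divisors = (2+1) * (1+1) * (1+1) = 12; answer 12
Step 4: W3 = 12; d = -16; cross terms: (15*13 - -16*-27)=-237, (-16*31 - 20*13)=-756, (20*17 - -4*31)=464, (-4*11 - -4*17)=24, (-4*-27 - 15*11)=-57; twice the area = |-562| = 562; area = 281; answer 281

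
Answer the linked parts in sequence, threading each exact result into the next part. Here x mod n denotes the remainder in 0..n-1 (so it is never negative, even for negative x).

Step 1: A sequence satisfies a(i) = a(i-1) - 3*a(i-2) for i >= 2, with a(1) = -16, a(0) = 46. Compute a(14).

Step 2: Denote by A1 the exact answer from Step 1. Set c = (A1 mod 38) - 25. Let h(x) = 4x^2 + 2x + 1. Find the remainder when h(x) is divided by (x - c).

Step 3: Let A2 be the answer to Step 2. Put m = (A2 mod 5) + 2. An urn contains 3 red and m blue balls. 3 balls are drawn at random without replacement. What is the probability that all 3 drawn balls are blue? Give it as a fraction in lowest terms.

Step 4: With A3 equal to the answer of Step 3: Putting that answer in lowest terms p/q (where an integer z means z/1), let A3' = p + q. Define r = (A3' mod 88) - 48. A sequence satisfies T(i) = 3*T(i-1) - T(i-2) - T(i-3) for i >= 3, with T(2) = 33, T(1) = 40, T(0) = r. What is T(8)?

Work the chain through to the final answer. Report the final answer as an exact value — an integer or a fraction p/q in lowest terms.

Step 1: a(2) = 1*(-16) - 3*(46) = -154; iterating: a(2)=-154, a(3)=-106, a(4)=356, a(5)=674, a(6)=-394, a(7)=-2416, a(8)=-1234, a(9)=6014, a(10)=9716, a(11)=-8326, a(12)=-37474, a(13)=-12496, a(14)=99926; answer 99926
Step 2: A1 = 99926; c = -1; remainder = value at the root: 4*(-1)^2 + 2*(-1)^1 + 1 = (4) + (-2) + (1) = 3; answer 3
Step 3: A2 = 3; m = 5; total draws C(8,3) = 56; favorable C(5,3) = 10; P = 5/28; answer 5/28
Step 4: A3 = 5/28; threaded value p + q = 33; r = -15; T(3) = 3*(33) - 1*(40) - 1*(-15) = 74; iterating: T(3)=74, T(4)=149, T(5)=340, T(6)=797, T(7)=1902, T(8)=4569; answer 4569

4569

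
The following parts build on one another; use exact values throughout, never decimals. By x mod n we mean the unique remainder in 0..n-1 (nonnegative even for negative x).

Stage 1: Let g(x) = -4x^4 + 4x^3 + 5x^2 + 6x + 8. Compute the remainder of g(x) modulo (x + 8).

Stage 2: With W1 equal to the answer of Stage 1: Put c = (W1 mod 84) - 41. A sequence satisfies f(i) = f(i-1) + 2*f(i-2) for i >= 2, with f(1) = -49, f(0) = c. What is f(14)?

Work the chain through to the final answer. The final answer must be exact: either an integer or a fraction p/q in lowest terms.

Stage 1: remainder = value at the root: -4*(-8)^4 + 4*(-8)^3 + 5*(-8)^2 + 6*(-8)^1 + 8 = (-16384) + (-2048) + (320) + (-48) + (8) = -18152; answer -18152
Stage 2: W1 = -18152; c = 35; f(2) = 1*(-49) + 2*(35) = 21; iterating: f(2)=21, f(3)=-77, f(4)=-35, f(5)=-189, f(6)=-259, f(7)=-637, f(8)=-1155, f(9)=-2429, f(10)=-4739, f(11)=-9597, f(12)=-19075, f(13)=-38269, f(14)=-76419; answer -76419

-76419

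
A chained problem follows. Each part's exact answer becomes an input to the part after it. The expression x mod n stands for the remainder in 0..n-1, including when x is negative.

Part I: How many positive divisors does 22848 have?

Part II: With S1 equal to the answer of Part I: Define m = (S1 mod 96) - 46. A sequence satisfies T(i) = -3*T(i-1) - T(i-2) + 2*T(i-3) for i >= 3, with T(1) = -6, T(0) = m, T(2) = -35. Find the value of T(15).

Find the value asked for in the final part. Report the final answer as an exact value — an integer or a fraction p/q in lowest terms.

1582291

Part I: 22848 = 2^6 * 3 * 7 * 17; number of divisors = (6+1) * (1+1) * (1+1) * (1+1) = 56; answer 56
Part II: S1 = 56; m = 10; T(3) = -3*(-35) - 1*(-6) + 2*(10) = 131; iterating: T(3)=131, T(4)=-370, T(5)=909, T(6)=-2095, T(7)=4636, T(8)=-9995, T(9)=21159, T(10)=-44210, T(11)=91481, T(12)=-187915, T(13)=383844, T(14)=-780655, T(15)=1582291; answer 1582291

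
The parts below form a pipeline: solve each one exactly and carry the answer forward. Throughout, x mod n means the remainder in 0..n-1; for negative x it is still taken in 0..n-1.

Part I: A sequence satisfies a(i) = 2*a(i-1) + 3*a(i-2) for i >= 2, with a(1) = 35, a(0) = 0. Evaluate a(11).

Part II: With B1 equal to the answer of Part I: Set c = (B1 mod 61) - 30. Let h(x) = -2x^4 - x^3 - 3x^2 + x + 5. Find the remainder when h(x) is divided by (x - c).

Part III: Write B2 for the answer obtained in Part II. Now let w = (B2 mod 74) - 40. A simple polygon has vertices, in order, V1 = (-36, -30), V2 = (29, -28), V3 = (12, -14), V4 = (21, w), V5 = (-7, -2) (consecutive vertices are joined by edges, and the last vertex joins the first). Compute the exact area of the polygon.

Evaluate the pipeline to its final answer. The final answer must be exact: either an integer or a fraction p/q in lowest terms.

Part I: a(2) = 2*(35) + 3*(0) = 70; iterating: a(2)=70, a(3)=245, a(4)=700, a(5)=2135, a(6)=6370, a(7)=19145, a(8)=57400, a(9)=172235, a(10)=516670, a(11)=1550045; answer 1550045
Part II: B1 = 1550045; c = 5; remainder = value at the root: -2*(5)^4 - 1*(5)^3 - 3*(5)^2 + 1*(5)^1 + 5 = (-1250) + (-125) + (-75) + (5) + (5) = -1440; answer -1440
Part III: B2 = -1440; w = 0; cross terms: (-36*-28 - 29*-30)=1878, (29*-14 - 12*-28)=-70, (12*0 - 21*-14)=294, (21*-2 - -7*0)=-42, (-7*-30 - -36*-2)=138; twice the area = |2198| = 2198; area = 1099; answer 1099

1099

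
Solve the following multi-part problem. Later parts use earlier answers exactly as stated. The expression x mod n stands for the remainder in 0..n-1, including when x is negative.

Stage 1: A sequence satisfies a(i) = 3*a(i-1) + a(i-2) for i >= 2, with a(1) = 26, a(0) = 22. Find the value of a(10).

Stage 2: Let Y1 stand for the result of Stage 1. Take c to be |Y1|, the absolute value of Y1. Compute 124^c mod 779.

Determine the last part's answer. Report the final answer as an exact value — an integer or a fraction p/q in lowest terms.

Stage 1: a(2) = 3*(26) + 1*(22) = 100; iterating: a(2)=100, a(3)=326, a(4)=1078, a(5)=3560, a(6)=11758, a(7)=38834, a(8)=128260, a(9)=423614, a(10)=1399102; answer 1399102
Stage 2: Y1 = 1399102; c = 1399102; squarings mod 779: 124^1=124, 124^2=575, 124^4=329, 124^8=739, 124^16=42, 124^32=206, 124^64=370, 124^128=575, 124^256=329, 124^512=739, 124^1024=42, 124^2048=206, 124^4096=370, 124^8192=575, 124^16384=329, 124^32768=739, 124^65536=42, 124^131072=206, 124^262144=370, 124^524288=575, 124^1048576=329; 124^1399102 = 124^2 * 124^4 * 124^8 * 124^16 * 124^32 * 124^256 * 124^2048 * 124^4096 * 124^16384 * 124^65536 * 124^262144 * 124^1048576 = 42 (mod 779); answer 42

42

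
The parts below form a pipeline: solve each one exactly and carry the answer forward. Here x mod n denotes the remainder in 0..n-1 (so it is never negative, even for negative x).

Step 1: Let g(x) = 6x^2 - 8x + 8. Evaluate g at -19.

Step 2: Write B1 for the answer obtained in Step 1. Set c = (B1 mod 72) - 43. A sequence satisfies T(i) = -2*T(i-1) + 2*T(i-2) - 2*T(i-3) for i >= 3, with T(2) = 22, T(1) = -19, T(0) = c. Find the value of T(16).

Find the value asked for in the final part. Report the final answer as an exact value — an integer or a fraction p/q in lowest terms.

Step 1: 6*(-19)^2 - 8*(-19)^1 + 8 = (2166) + (152) + (8) = 2326; answer 2326
Step 2: B1 = 2326; c = -21; T(3) = -2*(22) + 2*(-19) - 2*(-21) = -40; iterating: T(3)=-40, T(4)=162, T(5)=-448, T(6)=1300, T(7)=-3820, T(8)=11136, T(9)=-32512, T(10)=94936, T(11)=-277168, T(12)=809232, T(13)=-2362672, T(14)=6898144, T(15)=-20140096, T(16)=58801824; answer 58801824

58801824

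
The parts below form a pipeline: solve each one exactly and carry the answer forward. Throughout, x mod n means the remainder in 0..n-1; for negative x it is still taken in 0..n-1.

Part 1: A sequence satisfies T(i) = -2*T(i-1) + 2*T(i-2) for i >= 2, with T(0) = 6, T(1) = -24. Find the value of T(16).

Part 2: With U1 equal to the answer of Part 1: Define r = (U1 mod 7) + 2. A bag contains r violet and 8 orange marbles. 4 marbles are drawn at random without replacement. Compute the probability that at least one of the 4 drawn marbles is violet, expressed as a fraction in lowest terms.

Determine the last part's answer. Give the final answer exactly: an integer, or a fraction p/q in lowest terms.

129/143

Part 1: T(2) = -2*(-24) + 2*(6) = 60; iterating: T(2)=60, T(3)=-168, T(4)=456, T(5)=-1248, T(6)=3408, T(7)=-9312, T(8)=25440, T(9)=-69504, T(10)=189888, T(11)=-518784, T(12)=1417344, T(13)=-3872256, T(14)=10579200, T(15)=-28902912, T(16)=78964224; answer 78964224
Part 2: U1 = 78964224; r = 5; total draws C(13,4) = 715; complement C(8,4) = 70; favorable 715 - 70 = 645; P = 129/143; answer 129/143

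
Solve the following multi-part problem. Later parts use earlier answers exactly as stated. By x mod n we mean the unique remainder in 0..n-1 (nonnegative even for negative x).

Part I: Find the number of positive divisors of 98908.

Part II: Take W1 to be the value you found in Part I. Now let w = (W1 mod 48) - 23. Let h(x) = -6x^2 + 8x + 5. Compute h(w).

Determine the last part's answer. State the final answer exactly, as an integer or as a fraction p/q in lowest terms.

-809

Part I: 98908 = 2^2 * 79 * 313; number of divisors = (2+1) * (1+1) * (1+1) = 12; answer 12
Part II: W1 = 12; w = -11; -6*(-11)^2 + 8*(-11)^1 + 5 = (-726) + (-88) + (5) = -809; answer -809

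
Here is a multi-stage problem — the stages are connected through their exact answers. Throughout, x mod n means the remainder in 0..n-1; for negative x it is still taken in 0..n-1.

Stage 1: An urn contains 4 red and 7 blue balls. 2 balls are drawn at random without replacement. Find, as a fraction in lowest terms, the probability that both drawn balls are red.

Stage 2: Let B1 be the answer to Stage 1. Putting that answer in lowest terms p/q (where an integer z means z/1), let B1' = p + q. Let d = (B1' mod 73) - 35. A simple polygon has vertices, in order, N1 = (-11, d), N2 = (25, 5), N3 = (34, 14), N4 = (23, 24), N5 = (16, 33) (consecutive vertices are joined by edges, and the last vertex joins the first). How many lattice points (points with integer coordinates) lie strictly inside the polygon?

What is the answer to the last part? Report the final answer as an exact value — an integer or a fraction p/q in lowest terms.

555

Stage 1: total draws C(11,2) = 55; favorable C(4,2) = 6; P = 6/55; answer 6/55
Stage 2: B1 = 6/55; threaded value p + q = 61; d = 26; cross terms: (-11*5 - 25*26)=-705, (25*14 - 34*5)=180, (34*24 - 23*14)=494, (23*33 - 16*24)=375, (16*26 - -11*33)=779; twice the area = |1123| = 1123; area = 1123/2; boundary points = 3 + 9 + 1 + 1 + 1 = 15; strictly interior points = area - boundary/2 + 1 = 555; answer 555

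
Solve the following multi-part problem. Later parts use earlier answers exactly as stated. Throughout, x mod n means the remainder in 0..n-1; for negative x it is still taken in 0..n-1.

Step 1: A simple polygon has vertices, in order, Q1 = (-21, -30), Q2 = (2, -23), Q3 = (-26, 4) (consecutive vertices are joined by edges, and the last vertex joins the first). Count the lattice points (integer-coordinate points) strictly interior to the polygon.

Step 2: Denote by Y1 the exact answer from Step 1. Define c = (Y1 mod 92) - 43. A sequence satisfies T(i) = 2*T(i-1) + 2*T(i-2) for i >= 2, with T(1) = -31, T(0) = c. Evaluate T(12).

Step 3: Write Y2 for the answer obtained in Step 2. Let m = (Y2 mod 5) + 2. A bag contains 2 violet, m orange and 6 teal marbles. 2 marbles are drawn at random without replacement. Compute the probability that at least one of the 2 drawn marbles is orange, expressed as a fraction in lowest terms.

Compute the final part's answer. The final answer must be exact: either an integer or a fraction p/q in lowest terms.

25/39

Step 1: cross terms: (-21*-23 - 2*-30)=543, (2*4 - -26*-23)=-590, (-26*-30 - -21*4)=864; twice the area = |817| = 817; area = 817/2; boundary points = 1 + 1 + 1 = 3; strictly interior points = area - boundary/2 + 1 = 408; answer 408
Step 2: Y1 = 408; c = -3; T(2) = 2*(-31) + 2*(-3) = -68; iterating: T(2)=-68, T(3)=-198, T(4)=-532, T(5)=-1460, T(6)=-3984, T(7)=-10888, T(8)=-29744, T(9)=-81264, T(10)=-222016, T(11)=-606560, T(12)=-1657152; answer -1657152
Step 3: Y2 = -1657152; m = 5; total draws C(13,2) = 78; complement C(8,2) = 28; favorable 78 - 28 = 50; P = 25/39; answer 25/39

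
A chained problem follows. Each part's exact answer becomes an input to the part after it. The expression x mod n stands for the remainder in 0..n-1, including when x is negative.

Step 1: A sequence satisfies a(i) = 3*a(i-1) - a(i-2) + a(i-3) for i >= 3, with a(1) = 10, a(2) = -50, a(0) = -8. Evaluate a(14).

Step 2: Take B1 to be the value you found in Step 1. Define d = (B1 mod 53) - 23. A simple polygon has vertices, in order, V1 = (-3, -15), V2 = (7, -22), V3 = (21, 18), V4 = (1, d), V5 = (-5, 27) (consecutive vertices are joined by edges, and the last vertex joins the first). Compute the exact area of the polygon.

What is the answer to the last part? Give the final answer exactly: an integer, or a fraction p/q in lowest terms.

Step 1: a(3) = 3*(-50) - 1*(10) + 1*(-8) = -168; iterating: a(3)=-168, a(4)=-444, a(5)=-1214, a(6)=-3366, a(7)=-9328, a(8)=-25832, a(9)=-71534, a(10)=-198098, a(11)=-548592, a(12)=-1519212, a(13)=-4207142, a(14)=-11650806; answer -11650806
Step 2: B1 = -11650806; d = 2; cross terms: (-3*-22 - 7*-15)=171, (7*18 - 21*-22)=588, (21*2 - 1*18)=24, (1*27 - -5*2)=37, (-5*-15 - -3*27)=156; twice the area = |976| = 976; area = 488; answer 488

488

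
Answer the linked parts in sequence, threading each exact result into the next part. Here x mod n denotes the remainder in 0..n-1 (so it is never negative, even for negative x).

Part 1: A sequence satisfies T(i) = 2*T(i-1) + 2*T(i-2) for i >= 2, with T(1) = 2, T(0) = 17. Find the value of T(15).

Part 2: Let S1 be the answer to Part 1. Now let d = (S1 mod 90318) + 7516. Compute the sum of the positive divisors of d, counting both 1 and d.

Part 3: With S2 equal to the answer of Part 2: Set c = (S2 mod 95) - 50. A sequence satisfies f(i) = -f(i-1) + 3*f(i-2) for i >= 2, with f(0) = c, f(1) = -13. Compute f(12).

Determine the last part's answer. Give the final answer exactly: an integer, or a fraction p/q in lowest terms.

31786

Part 1: T(2) = 2*(2) + 2*(17) = 38; iterating: T(2)=38, T(3)=80, T(4)=236, T(5)=632, T(6)=1736, T(7)=4736, T(8)=12944, T(9)=35360, T(10)=96608, T(11)=263936, T(12)=721088, T(13)=1970048, T(14)=5382272, T(15)=14704640; answer 14704640
Part 2: S1 = 14704640; d = 80640; 80640 = 2^8 * 3^2 * 5 * 7; sigma = (1 + 2 + 4 + 8 + 16 + 32 + 64 + 128 + 256) * (1 + 3 + 9) * (1 + 5) * (1 + 7) = 511 * 13 * 6 * 8 = 318864; answer 318864
Part 3: S2 = 318864; c = -6; f(2) = -1*(-13) + 3*(-6) = -5; iterating: f(2)=-5, f(3)=-34, f(4)=19, f(5)=-121, f(6)=178, f(7)=-541, f(8)=1075, f(9)=-2698, f(10)=5923, f(11)=-14017, f(12)=31786; answer 31786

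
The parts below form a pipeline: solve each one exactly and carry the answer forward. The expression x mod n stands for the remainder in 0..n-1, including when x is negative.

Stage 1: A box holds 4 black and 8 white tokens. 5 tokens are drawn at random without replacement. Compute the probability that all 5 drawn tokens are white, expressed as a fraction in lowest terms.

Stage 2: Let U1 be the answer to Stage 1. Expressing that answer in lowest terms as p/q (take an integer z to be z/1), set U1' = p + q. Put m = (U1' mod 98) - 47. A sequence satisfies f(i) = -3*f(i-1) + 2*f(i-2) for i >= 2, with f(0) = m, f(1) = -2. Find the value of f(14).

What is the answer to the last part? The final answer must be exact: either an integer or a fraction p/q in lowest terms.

-255030588

Stage 1: total draws C(12,5) = 792; favorable C(8,5) = 56; P = 7/99; answer 7/99
Stage 2: U1 = 7/99; threaded value p + q = 106; m = -39; f(2) = -3*(-2) + 2*(-39) = -72; iterating: f(2)=-72, f(3)=212, f(4)=-780, f(5)=2764, f(6)=-9852, f(7)=35084, f(8)=-124956, f(9)=445036, f(10)=-1585020, f(11)=5645132, f(12)=-20105436, f(13)=71606572, f(14)=-255030588; answer -255030588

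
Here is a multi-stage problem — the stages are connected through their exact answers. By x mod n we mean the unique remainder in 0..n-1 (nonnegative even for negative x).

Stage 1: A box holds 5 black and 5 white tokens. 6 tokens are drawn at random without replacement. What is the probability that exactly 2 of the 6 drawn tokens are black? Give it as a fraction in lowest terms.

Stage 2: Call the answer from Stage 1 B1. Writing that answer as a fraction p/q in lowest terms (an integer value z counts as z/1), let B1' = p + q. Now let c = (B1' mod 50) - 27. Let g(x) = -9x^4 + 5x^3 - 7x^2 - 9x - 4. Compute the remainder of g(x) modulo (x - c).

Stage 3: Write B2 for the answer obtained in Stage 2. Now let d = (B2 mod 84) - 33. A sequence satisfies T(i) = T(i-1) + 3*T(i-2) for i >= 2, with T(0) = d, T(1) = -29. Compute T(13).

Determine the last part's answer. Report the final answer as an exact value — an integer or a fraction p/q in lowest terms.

Stage 1: total draws C(10,6) = 210; favorable C(5,2)*C(5,4) = 50; P = 5/21; answer 5/21
Stage 2: B1 = 5/21; threaded value p + q = 26; c = -1; remainder = value at the root: -9*(-1)^4 + 5*(-1)^3 - 7*(-1)^2 - 9*(-1)^1 - 4 = (-9) + (-5) + (-7) + (9) + (-4) = -16; answer -16
Stage 3: B2 = -16; d = 35; T(2) = 1*(-29) + 3*(35) = 76; iterating: T(2)=76, T(3)=-11, T(4)=217, T(5)=184, T(6)=835, T(7)=1387, T(8)=3892, T(9)=8053, T(10)=19729, T(11)=43888, T(12)=103075, T(13)=234739; answer 234739

234739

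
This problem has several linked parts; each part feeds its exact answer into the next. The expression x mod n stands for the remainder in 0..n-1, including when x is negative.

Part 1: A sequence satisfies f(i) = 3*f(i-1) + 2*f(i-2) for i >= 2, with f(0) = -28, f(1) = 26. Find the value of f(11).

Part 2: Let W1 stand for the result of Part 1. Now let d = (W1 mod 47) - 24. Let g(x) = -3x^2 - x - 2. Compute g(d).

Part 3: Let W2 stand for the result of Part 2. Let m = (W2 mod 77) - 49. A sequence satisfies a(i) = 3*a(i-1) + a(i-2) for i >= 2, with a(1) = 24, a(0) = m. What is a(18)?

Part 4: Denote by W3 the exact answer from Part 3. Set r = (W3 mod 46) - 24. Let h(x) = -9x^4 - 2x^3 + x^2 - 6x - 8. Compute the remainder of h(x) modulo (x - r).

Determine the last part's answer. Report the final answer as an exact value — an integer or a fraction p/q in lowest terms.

-128928

Part 1: f(2) = 3*(26) + 2*(-28) = 22; iterating: f(2)=22, f(3)=118, f(4)=398, f(5)=1430, f(6)=5086, f(7)=18118, f(8)=64526, f(9)=229814, f(10)=818494, f(11)=2915110; answer 2915110
Part 2: W1 = 2915110; d = 5; -3*(5)^2 - 1*(5)^1 - 2 = (-75) + (-5) + (-2) = -82; answer -82
Part 3: W2 = -82; m = 23; a(2) = 3*(24) + 1*(23) = 95; iterating: a(2)=95, a(3)=309, a(4)=1022, a(5)=3375, a(6)=11147, a(7)=36816, a(8)=121595, a(9)=401601, a(10)=1326398, a(11)=4380795, a(12)=14468783, a(13)=47787144, a(14)=157830215, a(15)=521277789, a(16)=1721663582, a(17)=5686268535, a(18)=18780469187; answer 18780469187
Part 4: W3 = 18780469187; r = -11; remainder = value at the root: -9*(-11)^4 - 2*(-11)^3 + 1*(-11)^2 - 6*(-11)^1 - 8 = (-131769) + (2662) + (121) + (66) + (-8) = -128928; answer -128928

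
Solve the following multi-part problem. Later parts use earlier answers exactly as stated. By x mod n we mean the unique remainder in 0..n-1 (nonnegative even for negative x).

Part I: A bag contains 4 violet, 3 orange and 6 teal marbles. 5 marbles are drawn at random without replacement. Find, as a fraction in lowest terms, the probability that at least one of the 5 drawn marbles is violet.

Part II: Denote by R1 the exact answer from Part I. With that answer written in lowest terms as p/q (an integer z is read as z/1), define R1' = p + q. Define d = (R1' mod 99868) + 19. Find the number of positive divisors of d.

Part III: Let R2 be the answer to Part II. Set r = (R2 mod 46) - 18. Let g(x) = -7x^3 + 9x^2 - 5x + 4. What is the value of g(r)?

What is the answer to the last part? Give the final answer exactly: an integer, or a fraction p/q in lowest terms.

21046

Part I: total draws C(13,5) = 1287; complement C(9,5) = 126; favorable 1287 - 126 = 1161; P = 129/143; answer 129/143
Part II: R1 = 129/143; threaded value p + q = 272; d = 291; 291 = 3 * 97; number of divisors = (1+1) * (1+1) = 4; answer 4
Part III: R2 = 4; r = -14; -7*(-14)^3 + 9*(-14)^2 - 5*(-14)^1 + 4 = (19208) + (1764) + (70) + (4) = 21046; answer 21046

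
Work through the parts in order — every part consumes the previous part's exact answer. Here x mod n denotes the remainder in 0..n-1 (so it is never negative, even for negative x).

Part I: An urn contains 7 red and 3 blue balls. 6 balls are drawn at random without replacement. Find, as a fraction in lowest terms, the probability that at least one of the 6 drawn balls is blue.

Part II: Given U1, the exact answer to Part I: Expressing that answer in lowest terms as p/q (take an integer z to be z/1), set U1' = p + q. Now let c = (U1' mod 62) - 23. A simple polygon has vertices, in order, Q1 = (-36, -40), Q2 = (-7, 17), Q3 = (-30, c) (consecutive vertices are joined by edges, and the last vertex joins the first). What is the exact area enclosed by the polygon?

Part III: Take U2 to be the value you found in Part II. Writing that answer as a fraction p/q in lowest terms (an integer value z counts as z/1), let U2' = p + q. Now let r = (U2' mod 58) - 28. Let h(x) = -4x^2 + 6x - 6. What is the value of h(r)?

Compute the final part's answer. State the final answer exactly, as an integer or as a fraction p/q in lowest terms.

Part I: total draws C(10,6) = 210; complement C(7,6) = 7; favorable 210 - 7 = 203; P = 29/30; answer 29/30
Part II: U1 = 29/30; threaded value p + q = 59; c = 36; cross terms: (-36*17 - -7*-40)=-892, (-7*36 - -30*17)=258, (-30*-40 - -36*36)=2496; twice the area = |1862| = 1862; area = 931; answer 931
Part III: U2 = 931; threaded value p + q = 932; r = -24; -4*(-24)^2 + 6*(-24)^1 - 6 = (-2304) + (-144) + (-6) = -2454; answer -2454

-2454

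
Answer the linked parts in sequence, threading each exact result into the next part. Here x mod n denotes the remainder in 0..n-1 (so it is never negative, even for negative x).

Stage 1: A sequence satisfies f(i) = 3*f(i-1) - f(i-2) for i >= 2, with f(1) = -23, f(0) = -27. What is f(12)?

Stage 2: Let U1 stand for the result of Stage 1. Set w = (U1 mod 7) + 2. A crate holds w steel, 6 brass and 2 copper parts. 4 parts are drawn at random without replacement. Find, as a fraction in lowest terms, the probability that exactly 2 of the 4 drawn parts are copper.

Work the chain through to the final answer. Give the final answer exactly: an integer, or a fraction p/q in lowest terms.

1/20

Stage 1: f(2) = 3*(-23) - 1*(-27) = -42; iterating: f(2)=-42, f(3)=-103, f(4)=-267, f(5)=-698, f(6)=-1827, f(7)=-4783, f(8)=-12522, f(9)=-32783, f(10)=-85827, f(11)=-224698, f(12)=-588267; answer -588267
Stage 2: U1 = -588267; w = 8; total draws C(16,4) = 1820; favorable C(2,2)*C(14,2) = 91; P = 1/20; answer 1/20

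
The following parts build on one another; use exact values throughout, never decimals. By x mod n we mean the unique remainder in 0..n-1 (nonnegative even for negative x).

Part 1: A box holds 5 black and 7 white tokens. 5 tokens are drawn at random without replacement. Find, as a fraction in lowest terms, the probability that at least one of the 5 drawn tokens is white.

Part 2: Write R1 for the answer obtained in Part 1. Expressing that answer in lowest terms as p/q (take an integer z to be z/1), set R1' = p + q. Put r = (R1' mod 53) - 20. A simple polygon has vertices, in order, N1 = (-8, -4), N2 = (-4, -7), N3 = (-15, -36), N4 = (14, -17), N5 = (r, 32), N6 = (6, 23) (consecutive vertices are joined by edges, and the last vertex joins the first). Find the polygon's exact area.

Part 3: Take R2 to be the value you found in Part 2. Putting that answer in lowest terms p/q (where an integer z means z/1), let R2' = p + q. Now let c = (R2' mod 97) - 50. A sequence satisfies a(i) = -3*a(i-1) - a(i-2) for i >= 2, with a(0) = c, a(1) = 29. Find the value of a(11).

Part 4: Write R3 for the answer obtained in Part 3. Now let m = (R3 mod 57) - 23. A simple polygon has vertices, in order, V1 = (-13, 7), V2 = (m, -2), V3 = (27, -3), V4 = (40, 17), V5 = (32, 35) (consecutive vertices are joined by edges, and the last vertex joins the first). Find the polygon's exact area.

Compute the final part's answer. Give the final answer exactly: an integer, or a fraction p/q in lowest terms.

1192

Part 1: total draws C(12,5) = 792; complement C(5,5) = 1; favorable 792 - 1 = 791; P = 791/792; answer 791/792
Part 2: R1 = 791/792; threaded value p + q = 1583; r = 26; cross terms: (-8*-7 - -4*-4)=40, (-4*-36 - -15*-7)=39, (-15*-17 - 14*-36)=759, (14*32 - 26*-17)=890, (26*23 - 6*32)=406, (6*-4 - -8*23)=160; twice the area = |2294| = 2294; area = 1147; answer 1147
Part 3: R2 = 1147; threaded value p + q = 1148; c = 31; a(2) = -3*(29) - 1*(31) = -118; iterating: a(2)=-118, a(3)=325, a(4)=-857, a(5)=2246, a(6)=-5881, a(7)=15397, a(8)=-40310, a(9)=105533, a(10)=-276289, a(11)=723334; answer 723334
Part 4: R3 = 723334; m = -19; cross terms: (-13*-2 - -19*7)=159, (-19*-3 - 27*-2)=111, (27*17 - 40*-3)=579, (40*35 - 32*17)=856, (32*7 - -13*35)=679; twice the area = |2384| = 2384; area = 1192; answer 1192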